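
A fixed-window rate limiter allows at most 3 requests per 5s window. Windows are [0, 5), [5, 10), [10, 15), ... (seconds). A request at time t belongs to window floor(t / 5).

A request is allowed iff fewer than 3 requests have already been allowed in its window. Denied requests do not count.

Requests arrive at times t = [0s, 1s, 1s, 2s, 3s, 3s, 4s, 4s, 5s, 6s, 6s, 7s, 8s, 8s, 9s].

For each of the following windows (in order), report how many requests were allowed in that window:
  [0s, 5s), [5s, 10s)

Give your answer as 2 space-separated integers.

Answer: 3 3

Derivation:
Processing requests:
  req#1 t=0s (window 0): ALLOW
  req#2 t=1s (window 0): ALLOW
  req#3 t=1s (window 0): ALLOW
  req#4 t=2s (window 0): DENY
  req#5 t=3s (window 0): DENY
  req#6 t=3s (window 0): DENY
  req#7 t=4s (window 0): DENY
  req#8 t=4s (window 0): DENY
  req#9 t=5s (window 1): ALLOW
  req#10 t=6s (window 1): ALLOW
  req#11 t=6s (window 1): ALLOW
  req#12 t=7s (window 1): DENY
  req#13 t=8s (window 1): DENY
  req#14 t=8s (window 1): DENY
  req#15 t=9s (window 1): DENY

Allowed counts by window: 3 3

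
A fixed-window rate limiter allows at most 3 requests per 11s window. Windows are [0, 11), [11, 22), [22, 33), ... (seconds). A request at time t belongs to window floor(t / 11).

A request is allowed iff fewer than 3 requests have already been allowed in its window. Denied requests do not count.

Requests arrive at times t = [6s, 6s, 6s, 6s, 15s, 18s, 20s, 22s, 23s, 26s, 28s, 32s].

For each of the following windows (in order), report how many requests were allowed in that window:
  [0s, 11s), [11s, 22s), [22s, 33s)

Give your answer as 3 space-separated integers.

Processing requests:
  req#1 t=6s (window 0): ALLOW
  req#2 t=6s (window 0): ALLOW
  req#3 t=6s (window 0): ALLOW
  req#4 t=6s (window 0): DENY
  req#5 t=15s (window 1): ALLOW
  req#6 t=18s (window 1): ALLOW
  req#7 t=20s (window 1): ALLOW
  req#8 t=22s (window 2): ALLOW
  req#9 t=23s (window 2): ALLOW
  req#10 t=26s (window 2): ALLOW
  req#11 t=28s (window 2): DENY
  req#12 t=32s (window 2): DENY

Allowed counts by window: 3 3 3

Answer: 3 3 3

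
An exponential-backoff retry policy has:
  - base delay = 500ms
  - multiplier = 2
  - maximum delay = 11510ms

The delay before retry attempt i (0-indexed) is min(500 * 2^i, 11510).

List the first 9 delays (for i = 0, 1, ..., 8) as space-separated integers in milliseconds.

Computing each delay:
  i=0: min(500*2^0, 11510) = 500
  i=1: min(500*2^1, 11510) = 1000
  i=2: min(500*2^2, 11510) = 2000
  i=3: min(500*2^3, 11510) = 4000
  i=4: min(500*2^4, 11510) = 8000
  i=5: min(500*2^5, 11510) = 11510
  i=6: min(500*2^6, 11510) = 11510
  i=7: min(500*2^7, 11510) = 11510
  i=8: min(500*2^8, 11510) = 11510

Answer: 500 1000 2000 4000 8000 11510 11510 11510 11510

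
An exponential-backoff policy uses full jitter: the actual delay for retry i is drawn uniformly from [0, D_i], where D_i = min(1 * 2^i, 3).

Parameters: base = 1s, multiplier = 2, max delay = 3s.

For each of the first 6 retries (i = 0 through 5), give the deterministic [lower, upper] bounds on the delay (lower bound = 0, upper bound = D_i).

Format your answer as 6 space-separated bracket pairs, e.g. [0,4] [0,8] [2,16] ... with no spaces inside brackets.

Answer: [0,1] [0,2] [0,3] [0,3] [0,3] [0,3]

Derivation:
Computing bounds per retry:
  i=0: D_i=min(1*2^0,3)=1, bounds=[0,1]
  i=1: D_i=min(1*2^1,3)=2, bounds=[0,2]
  i=2: D_i=min(1*2^2,3)=3, bounds=[0,3]
  i=3: D_i=min(1*2^3,3)=3, bounds=[0,3]
  i=4: D_i=min(1*2^4,3)=3, bounds=[0,3]
  i=5: D_i=min(1*2^5,3)=3, bounds=[0,3]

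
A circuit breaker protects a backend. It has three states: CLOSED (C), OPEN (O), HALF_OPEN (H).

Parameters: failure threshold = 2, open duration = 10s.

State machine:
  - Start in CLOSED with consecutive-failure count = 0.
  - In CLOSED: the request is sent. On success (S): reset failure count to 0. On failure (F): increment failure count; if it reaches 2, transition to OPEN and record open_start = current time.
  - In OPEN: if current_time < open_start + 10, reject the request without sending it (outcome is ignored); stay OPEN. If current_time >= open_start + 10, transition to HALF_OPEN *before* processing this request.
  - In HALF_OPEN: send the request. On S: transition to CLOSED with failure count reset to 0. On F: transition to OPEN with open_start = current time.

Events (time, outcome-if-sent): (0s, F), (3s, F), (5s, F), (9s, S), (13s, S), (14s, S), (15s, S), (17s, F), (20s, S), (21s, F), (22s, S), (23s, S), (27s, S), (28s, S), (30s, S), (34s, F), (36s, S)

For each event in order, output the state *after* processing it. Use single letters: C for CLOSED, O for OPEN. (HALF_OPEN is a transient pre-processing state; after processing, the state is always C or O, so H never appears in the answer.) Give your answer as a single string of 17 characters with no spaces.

State after each event:
  event#1 t=0s outcome=F: state=CLOSED
  event#2 t=3s outcome=F: state=OPEN
  event#3 t=5s outcome=F: state=OPEN
  event#4 t=9s outcome=S: state=OPEN
  event#5 t=13s outcome=S: state=CLOSED
  event#6 t=14s outcome=S: state=CLOSED
  event#7 t=15s outcome=S: state=CLOSED
  event#8 t=17s outcome=F: state=CLOSED
  event#9 t=20s outcome=S: state=CLOSED
  event#10 t=21s outcome=F: state=CLOSED
  event#11 t=22s outcome=S: state=CLOSED
  event#12 t=23s outcome=S: state=CLOSED
  event#13 t=27s outcome=S: state=CLOSED
  event#14 t=28s outcome=S: state=CLOSED
  event#15 t=30s outcome=S: state=CLOSED
  event#16 t=34s outcome=F: state=CLOSED
  event#17 t=36s outcome=S: state=CLOSED

Answer: COOOCCCCCCCCCCCCC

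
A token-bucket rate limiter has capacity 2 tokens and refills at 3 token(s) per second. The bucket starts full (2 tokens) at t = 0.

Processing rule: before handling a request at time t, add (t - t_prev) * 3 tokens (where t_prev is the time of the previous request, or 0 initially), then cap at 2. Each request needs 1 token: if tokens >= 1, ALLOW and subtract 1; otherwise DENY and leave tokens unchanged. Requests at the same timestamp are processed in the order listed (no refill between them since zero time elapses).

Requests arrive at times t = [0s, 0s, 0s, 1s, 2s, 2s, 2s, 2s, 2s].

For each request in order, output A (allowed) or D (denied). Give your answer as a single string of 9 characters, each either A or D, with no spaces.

Answer: AADAAADDD

Derivation:
Simulating step by step:
  req#1 t=0s: ALLOW
  req#2 t=0s: ALLOW
  req#3 t=0s: DENY
  req#4 t=1s: ALLOW
  req#5 t=2s: ALLOW
  req#6 t=2s: ALLOW
  req#7 t=2s: DENY
  req#8 t=2s: DENY
  req#9 t=2s: DENY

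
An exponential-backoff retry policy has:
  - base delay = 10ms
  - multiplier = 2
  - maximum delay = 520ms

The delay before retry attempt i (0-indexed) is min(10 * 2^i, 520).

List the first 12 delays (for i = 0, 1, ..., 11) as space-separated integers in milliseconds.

Computing each delay:
  i=0: min(10*2^0, 520) = 10
  i=1: min(10*2^1, 520) = 20
  i=2: min(10*2^2, 520) = 40
  i=3: min(10*2^3, 520) = 80
  i=4: min(10*2^4, 520) = 160
  i=5: min(10*2^5, 520) = 320
  i=6: min(10*2^6, 520) = 520
  i=7: min(10*2^7, 520) = 520
  i=8: min(10*2^8, 520) = 520
  i=9: min(10*2^9, 520) = 520
  i=10: min(10*2^10, 520) = 520
  i=11: min(10*2^11, 520) = 520

Answer: 10 20 40 80 160 320 520 520 520 520 520 520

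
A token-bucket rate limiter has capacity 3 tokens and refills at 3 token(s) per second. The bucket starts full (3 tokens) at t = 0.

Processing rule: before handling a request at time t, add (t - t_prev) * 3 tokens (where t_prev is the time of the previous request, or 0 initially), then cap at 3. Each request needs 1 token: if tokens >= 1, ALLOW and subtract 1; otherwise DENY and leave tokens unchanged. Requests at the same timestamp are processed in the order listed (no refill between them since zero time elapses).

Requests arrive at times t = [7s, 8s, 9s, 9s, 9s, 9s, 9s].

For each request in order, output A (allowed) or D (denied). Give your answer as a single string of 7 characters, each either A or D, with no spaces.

Answer: AAAAADD

Derivation:
Simulating step by step:
  req#1 t=7s: ALLOW
  req#2 t=8s: ALLOW
  req#3 t=9s: ALLOW
  req#4 t=9s: ALLOW
  req#5 t=9s: ALLOW
  req#6 t=9s: DENY
  req#7 t=9s: DENY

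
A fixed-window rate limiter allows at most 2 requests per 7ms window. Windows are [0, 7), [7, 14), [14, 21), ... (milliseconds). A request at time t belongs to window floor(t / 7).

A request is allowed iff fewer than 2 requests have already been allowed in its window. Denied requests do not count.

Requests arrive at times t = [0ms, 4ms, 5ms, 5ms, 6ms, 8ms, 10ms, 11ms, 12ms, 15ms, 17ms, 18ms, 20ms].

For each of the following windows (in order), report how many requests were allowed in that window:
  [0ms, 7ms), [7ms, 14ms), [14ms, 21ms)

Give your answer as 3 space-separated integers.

Answer: 2 2 2

Derivation:
Processing requests:
  req#1 t=0ms (window 0): ALLOW
  req#2 t=4ms (window 0): ALLOW
  req#3 t=5ms (window 0): DENY
  req#4 t=5ms (window 0): DENY
  req#5 t=6ms (window 0): DENY
  req#6 t=8ms (window 1): ALLOW
  req#7 t=10ms (window 1): ALLOW
  req#8 t=11ms (window 1): DENY
  req#9 t=12ms (window 1): DENY
  req#10 t=15ms (window 2): ALLOW
  req#11 t=17ms (window 2): ALLOW
  req#12 t=18ms (window 2): DENY
  req#13 t=20ms (window 2): DENY

Allowed counts by window: 2 2 2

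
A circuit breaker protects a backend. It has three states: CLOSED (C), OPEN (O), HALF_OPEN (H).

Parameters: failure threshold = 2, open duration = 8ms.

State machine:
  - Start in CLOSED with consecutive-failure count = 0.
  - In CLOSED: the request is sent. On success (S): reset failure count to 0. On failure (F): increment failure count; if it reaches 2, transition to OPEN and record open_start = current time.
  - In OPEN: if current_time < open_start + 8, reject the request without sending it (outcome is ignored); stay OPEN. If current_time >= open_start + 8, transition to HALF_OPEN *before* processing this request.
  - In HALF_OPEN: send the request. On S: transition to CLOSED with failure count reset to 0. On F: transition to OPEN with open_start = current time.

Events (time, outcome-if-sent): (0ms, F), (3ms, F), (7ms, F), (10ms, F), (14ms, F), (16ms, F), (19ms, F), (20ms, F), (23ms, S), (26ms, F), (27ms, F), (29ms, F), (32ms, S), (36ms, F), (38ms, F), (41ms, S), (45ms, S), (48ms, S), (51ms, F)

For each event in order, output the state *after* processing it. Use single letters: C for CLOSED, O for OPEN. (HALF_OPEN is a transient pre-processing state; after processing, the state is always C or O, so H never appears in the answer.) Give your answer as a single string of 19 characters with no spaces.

Answer: COOOOOOOCCOOOOOOCCC

Derivation:
State after each event:
  event#1 t=0ms outcome=F: state=CLOSED
  event#2 t=3ms outcome=F: state=OPEN
  event#3 t=7ms outcome=F: state=OPEN
  event#4 t=10ms outcome=F: state=OPEN
  event#5 t=14ms outcome=F: state=OPEN
  event#6 t=16ms outcome=F: state=OPEN
  event#7 t=19ms outcome=F: state=OPEN
  event#8 t=20ms outcome=F: state=OPEN
  event#9 t=23ms outcome=S: state=CLOSED
  event#10 t=26ms outcome=F: state=CLOSED
  event#11 t=27ms outcome=F: state=OPEN
  event#12 t=29ms outcome=F: state=OPEN
  event#13 t=32ms outcome=S: state=OPEN
  event#14 t=36ms outcome=F: state=OPEN
  event#15 t=38ms outcome=F: state=OPEN
  event#16 t=41ms outcome=S: state=OPEN
  event#17 t=45ms outcome=S: state=CLOSED
  event#18 t=48ms outcome=S: state=CLOSED
  event#19 t=51ms outcome=F: state=CLOSED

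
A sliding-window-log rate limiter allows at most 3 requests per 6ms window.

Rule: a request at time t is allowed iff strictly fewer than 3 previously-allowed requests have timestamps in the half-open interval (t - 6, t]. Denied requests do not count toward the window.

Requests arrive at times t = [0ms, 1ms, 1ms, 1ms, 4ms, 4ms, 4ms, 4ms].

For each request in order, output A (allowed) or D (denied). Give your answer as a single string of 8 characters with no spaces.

Tracking allowed requests in the window:
  req#1 t=0ms: ALLOW
  req#2 t=1ms: ALLOW
  req#3 t=1ms: ALLOW
  req#4 t=1ms: DENY
  req#5 t=4ms: DENY
  req#6 t=4ms: DENY
  req#7 t=4ms: DENY
  req#8 t=4ms: DENY

Answer: AAADDDDD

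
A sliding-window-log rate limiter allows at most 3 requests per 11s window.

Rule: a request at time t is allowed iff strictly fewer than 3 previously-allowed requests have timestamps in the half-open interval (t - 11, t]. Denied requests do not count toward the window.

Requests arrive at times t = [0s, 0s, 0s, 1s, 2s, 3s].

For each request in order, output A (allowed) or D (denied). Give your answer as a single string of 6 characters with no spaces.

Answer: AAADDD

Derivation:
Tracking allowed requests in the window:
  req#1 t=0s: ALLOW
  req#2 t=0s: ALLOW
  req#3 t=0s: ALLOW
  req#4 t=1s: DENY
  req#5 t=2s: DENY
  req#6 t=3s: DENY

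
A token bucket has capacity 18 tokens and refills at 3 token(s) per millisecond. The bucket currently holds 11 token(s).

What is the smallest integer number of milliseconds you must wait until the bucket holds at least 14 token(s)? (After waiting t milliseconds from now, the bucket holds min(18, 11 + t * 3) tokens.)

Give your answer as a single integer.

Answer: 1

Derivation:
Need 11 + t * 3 >= 14, so t >= 3/3.
Smallest integer t = ceil(3/3) = 1.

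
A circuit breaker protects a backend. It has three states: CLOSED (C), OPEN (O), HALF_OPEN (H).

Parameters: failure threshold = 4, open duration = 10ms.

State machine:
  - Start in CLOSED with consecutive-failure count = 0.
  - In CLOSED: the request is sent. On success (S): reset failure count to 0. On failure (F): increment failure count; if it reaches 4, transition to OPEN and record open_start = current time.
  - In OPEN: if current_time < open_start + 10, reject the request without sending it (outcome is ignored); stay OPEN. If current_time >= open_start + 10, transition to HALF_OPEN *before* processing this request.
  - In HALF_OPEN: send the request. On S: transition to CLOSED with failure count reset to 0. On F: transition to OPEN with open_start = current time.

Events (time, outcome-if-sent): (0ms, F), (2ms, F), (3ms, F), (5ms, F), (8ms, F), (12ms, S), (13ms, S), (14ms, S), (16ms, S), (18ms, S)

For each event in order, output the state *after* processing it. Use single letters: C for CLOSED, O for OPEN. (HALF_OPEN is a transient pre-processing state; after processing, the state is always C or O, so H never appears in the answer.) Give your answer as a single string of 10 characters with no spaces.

State after each event:
  event#1 t=0ms outcome=F: state=CLOSED
  event#2 t=2ms outcome=F: state=CLOSED
  event#3 t=3ms outcome=F: state=CLOSED
  event#4 t=5ms outcome=F: state=OPEN
  event#5 t=8ms outcome=F: state=OPEN
  event#6 t=12ms outcome=S: state=OPEN
  event#7 t=13ms outcome=S: state=OPEN
  event#8 t=14ms outcome=S: state=OPEN
  event#9 t=16ms outcome=S: state=CLOSED
  event#10 t=18ms outcome=S: state=CLOSED

Answer: CCCOOOOOCC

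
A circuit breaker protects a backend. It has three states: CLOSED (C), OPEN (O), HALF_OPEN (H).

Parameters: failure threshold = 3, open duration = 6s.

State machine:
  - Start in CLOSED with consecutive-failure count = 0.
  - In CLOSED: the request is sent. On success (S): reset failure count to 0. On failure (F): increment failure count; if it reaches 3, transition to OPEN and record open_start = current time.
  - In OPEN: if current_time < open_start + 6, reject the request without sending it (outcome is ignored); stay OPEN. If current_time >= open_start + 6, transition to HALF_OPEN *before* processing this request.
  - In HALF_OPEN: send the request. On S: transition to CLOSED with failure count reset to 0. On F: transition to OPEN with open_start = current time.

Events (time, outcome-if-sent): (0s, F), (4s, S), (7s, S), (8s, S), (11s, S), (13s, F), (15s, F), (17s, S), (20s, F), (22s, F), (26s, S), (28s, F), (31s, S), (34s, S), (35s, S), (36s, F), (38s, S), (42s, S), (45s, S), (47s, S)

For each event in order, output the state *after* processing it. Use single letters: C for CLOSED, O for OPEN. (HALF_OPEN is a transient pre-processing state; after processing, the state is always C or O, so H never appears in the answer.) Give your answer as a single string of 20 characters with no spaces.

State after each event:
  event#1 t=0s outcome=F: state=CLOSED
  event#2 t=4s outcome=S: state=CLOSED
  event#3 t=7s outcome=S: state=CLOSED
  event#4 t=8s outcome=S: state=CLOSED
  event#5 t=11s outcome=S: state=CLOSED
  event#6 t=13s outcome=F: state=CLOSED
  event#7 t=15s outcome=F: state=CLOSED
  event#8 t=17s outcome=S: state=CLOSED
  event#9 t=20s outcome=F: state=CLOSED
  event#10 t=22s outcome=F: state=CLOSED
  event#11 t=26s outcome=S: state=CLOSED
  event#12 t=28s outcome=F: state=CLOSED
  event#13 t=31s outcome=S: state=CLOSED
  event#14 t=34s outcome=S: state=CLOSED
  event#15 t=35s outcome=S: state=CLOSED
  event#16 t=36s outcome=F: state=CLOSED
  event#17 t=38s outcome=S: state=CLOSED
  event#18 t=42s outcome=S: state=CLOSED
  event#19 t=45s outcome=S: state=CLOSED
  event#20 t=47s outcome=S: state=CLOSED

Answer: CCCCCCCCCCCCCCCCCCCC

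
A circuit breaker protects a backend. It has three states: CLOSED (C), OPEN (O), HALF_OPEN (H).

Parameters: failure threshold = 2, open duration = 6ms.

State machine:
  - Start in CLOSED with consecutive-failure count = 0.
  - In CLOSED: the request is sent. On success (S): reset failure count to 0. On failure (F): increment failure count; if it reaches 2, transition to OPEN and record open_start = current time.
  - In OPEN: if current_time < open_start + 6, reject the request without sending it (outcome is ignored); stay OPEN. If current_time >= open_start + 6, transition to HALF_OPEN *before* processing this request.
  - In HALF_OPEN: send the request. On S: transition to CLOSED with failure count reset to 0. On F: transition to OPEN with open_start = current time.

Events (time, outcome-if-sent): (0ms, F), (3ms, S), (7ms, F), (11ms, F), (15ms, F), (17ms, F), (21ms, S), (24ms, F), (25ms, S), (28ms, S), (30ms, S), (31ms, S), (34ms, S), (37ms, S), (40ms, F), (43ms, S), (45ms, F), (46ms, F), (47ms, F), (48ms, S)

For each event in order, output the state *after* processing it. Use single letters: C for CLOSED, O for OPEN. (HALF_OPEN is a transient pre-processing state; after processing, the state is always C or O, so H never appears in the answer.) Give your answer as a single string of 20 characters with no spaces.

Answer: CCCOOOOOOOCCCCCCCOOO

Derivation:
State after each event:
  event#1 t=0ms outcome=F: state=CLOSED
  event#2 t=3ms outcome=S: state=CLOSED
  event#3 t=7ms outcome=F: state=CLOSED
  event#4 t=11ms outcome=F: state=OPEN
  event#5 t=15ms outcome=F: state=OPEN
  event#6 t=17ms outcome=F: state=OPEN
  event#7 t=21ms outcome=S: state=OPEN
  event#8 t=24ms outcome=F: state=OPEN
  event#9 t=25ms outcome=S: state=OPEN
  event#10 t=28ms outcome=S: state=OPEN
  event#11 t=30ms outcome=S: state=CLOSED
  event#12 t=31ms outcome=S: state=CLOSED
  event#13 t=34ms outcome=S: state=CLOSED
  event#14 t=37ms outcome=S: state=CLOSED
  event#15 t=40ms outcome=F: state=CLOSED
  event#16 t=43ms outcome=S: state=CLOSED
  event#17 t=45ms outcome=F: state=CLOSED
  event#18 t=46ms outcome=F: state=OPEN
  event#19 t=47ms outcome=F: state=OPEN
  event#20 t=48ms outcome=S: state=OPEN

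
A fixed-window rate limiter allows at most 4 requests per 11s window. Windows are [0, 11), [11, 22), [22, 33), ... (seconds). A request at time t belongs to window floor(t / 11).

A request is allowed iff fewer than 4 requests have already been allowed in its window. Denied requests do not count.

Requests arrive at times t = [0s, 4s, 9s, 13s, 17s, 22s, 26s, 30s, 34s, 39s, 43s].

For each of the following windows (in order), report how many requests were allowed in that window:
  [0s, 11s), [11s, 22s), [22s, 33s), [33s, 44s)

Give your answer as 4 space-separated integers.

Answer: 3 2 3 3

Derivation:
Processing requests:
  req#1 t=0s (window 0): ALLOW
  req#2 t=4s (window 0): ALLOW
  req#3 t=9s (window 0): ALLOW
  req#4 t=13s (window 1): ALLOW
  req#5 t=17s (window 1): ALLOW
  req#6 t=22s (window 2): ALLOW
  req#7 t=26s (window 2): ALLOW
  req#8 t=30s (window 2): ALLOW
  req#9 t=34s (window 3): ALLOW
  req#10 t=39s (window 3): ALLOW
  req#11 t=43s (window 3): ALLOW

Allowed counts by window: 3 2 3 3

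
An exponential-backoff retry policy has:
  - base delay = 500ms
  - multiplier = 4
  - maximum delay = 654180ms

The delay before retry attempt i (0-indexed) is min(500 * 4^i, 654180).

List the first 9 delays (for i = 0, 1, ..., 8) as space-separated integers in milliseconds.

Computing each delay:
  i=0: min(500*4^0, 654180) = 500
  i=1: min(500*4^1, 654180) = 2000
  i=2: min(500*4^2, 654180) = 8000
  i=3: min(500*4^3, 654180) = 32000
  i=4: min(500*4^4, 654180) = 128000
  i=5: min(500*4^5, 654180) = 512000
  i=6: min(500*4^6, 654180) = 654180
  i=7: min(500*4^7, 654180) = 654180
  i=8: min(500*4^8, 654180) = 654180

Answer: 500 2000 8000 32000 128000 512000 654180 654180 654180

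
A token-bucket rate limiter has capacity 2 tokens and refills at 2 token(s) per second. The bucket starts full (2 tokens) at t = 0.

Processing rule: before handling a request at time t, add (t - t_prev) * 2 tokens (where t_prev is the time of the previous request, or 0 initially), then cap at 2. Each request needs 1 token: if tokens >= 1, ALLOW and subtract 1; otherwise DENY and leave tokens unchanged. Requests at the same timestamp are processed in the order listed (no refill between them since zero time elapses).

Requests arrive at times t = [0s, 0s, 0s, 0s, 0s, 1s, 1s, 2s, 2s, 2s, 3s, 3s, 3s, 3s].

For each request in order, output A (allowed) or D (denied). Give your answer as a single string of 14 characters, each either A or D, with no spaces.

Simulating step by step:
  req#1 t=0s: ALLOW
  req#2 t=0s: ALLOW
  req#3 t=0s: DENY
  req#4 t=0s: DENY
  req#5 t=0s: DENY
  req#6 t=1s: ALLOW
  req#7 t=1s: ALLOW
  req#8 t=2s: ALLOW
  req#9 t=2s: ALLOW
  req#10 t=2s: DENY
  req#11 t=3s: ALLOW
  req#12 t=3s: ALLOW
  req#13 t=3s: DENY
  req#14 t=3s: DENY

Answer: AADDDAAAADAADD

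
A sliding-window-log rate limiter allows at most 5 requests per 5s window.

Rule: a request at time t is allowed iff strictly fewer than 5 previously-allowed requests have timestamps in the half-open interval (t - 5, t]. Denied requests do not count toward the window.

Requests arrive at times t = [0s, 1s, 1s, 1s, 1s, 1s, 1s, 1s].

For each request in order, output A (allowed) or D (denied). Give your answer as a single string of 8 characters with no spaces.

Answer: AAAAADDD

Derivation:
Tracking allowed requests in the window:
  req#1 t=0s: ALLOW
  req#2 t=1s: ALLOW
  req#3 t=1s: ALLOW
  req#4 t=1s: ALLOW
  req#5 t=1s: ALLOW
  req#6 t=1s: DENY
  req#7 t=1s: DENY
  req#8 t=1s: DENY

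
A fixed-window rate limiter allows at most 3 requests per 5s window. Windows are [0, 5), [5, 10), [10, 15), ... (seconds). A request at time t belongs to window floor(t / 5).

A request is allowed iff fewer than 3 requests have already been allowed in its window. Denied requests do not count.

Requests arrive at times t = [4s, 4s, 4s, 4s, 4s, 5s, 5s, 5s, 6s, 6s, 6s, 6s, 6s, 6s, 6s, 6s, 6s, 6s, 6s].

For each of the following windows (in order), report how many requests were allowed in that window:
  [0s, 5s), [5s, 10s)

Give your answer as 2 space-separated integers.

Answer: 3 3

Derivation:
Processing requests:
  req#1 t=4s (window 0): ALLOW
  req#2 t=4s (window 0): ALLOW
  req#3 t=4s (window 0): ALLOW
  req#4 t=4s (window 0): DENY
  req#5 t=4s (window 0): DENY
  req#6 t=5s (window 1): ALLOW
  req#7 t=5s (window 1): ALLOW
  req#8 t=5s (window 1): ALLOW
  req#9 t=6s (window 1): DENY
  req#10 t=6s (window 1): DENY
  req#11 t=6s (window 1): DENY
  req#12 t=6s (window 1): DENY
  req#13 t=6s (window 1): DENY
  req#14 t=6s (window 1): DENY
  req#15 t=6s (window 1): DENY
  req#16 t=6s (window 1): DENY
  req#17 t=6s (window 1): DENY
  req#18 t=6s (window 1): DENY
  req#19 t=6s (window 1): DENY

Allowed counts by window: 3 3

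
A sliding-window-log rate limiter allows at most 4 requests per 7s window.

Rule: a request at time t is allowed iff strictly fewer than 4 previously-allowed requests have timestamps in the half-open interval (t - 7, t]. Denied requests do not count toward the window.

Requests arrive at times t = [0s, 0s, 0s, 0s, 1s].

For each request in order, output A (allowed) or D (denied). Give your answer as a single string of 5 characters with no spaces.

Tracking allowed requests in the window:
  req#1 t=0s: ALLOW
  req#2 t=0s: ALLOW
  req#3 t=0s: ALLOW
  req#4 t=0s: ALLOW
  req#5 t=1s: DENY

Answer: AAAAD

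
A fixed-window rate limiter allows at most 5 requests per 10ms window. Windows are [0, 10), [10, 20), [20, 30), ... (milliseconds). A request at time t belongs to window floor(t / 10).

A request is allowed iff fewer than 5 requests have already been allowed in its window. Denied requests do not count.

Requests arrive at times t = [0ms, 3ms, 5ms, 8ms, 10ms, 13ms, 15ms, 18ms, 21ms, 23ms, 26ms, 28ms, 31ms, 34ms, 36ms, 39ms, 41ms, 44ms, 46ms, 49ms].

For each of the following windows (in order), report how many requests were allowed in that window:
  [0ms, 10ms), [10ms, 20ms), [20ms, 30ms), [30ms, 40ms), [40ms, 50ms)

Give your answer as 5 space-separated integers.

Processing requests:
  req#1 t=0ms (window 0): ALLOW
  req#2 t=3ms (window 0): ALLOW
  req#3 t=5ms (window 0): ALLOW
  req#4 t=8ms (window 0): ALLOW
  req#5 t=10ms (window 1): ALLOW
  req#6 t=13ms (window 1): ALLOW
  req#7 t=15ms (window 1): ALLOW
  req#8 t=18ms (window 1): ALLOW
  req#9 t=21ms (window 2): ALLOW
  req#10 t=23ms (window 2): ALLOW
  req#11 t=26ms (window 2): ALLOW
  req#12 t=28ms (window 2): ALLOW
  req#13 t=31ms (window 3): ALLOW
  req#14 t=34ms (window 3): ALLOW
  req#15 t=36ms (window 3): ALLOW
  req#16 t=39ms (window 3): ALLOW
  req#17 t=41ms (window 4): ALLOW
  req#18 t=44ms (window 4): ALLOW
  req#19 t=46ms (window 4): ALLOW
  req#20 t=49ms (window 4): ALLOW

Allowed counts by window: 4 4 4 4 4

Answer: 4 4 4 4 4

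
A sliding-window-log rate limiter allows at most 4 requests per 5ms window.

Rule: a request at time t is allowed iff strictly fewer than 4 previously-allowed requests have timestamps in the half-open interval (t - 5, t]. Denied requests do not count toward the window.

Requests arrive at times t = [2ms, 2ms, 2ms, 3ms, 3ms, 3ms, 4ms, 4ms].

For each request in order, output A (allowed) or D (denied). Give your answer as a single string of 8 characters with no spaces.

Answer: AAAADDDD

Derivation:
Tracking allowed requests in the window:
  req#1 t=2ms: ALLOW
  req#2 t=2ms: ALLOW
  req#3 t=2ms: ALLOW
  req#4 t=3ms: ALLOW
  req#5 t=3ms: DENY
  req#6 t=3ms: DENY
  req#7 t=4ms: DENY
  req#8 t=4ms: DENY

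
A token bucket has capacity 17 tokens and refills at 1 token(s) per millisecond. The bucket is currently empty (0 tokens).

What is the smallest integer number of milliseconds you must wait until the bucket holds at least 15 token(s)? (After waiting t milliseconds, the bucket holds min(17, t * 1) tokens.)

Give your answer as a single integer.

Answer: 15

Derivation:
Need t * 1 >= 15, so t >= 15/1.
Smallest integer t = ceil(15/1) = 15.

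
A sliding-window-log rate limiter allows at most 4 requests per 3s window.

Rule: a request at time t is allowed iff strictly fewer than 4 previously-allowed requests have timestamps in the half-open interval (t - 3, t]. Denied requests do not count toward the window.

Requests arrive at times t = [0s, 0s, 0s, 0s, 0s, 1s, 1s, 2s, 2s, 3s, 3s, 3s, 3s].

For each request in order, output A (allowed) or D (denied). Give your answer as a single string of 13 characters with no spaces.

Answer: AAAADDDDDAAAA

Derivation:
Tracking allowed requests in the window:
  req#1 t=0s: ALLOW
  req#2 t=0s: ALLOW
  req#3 t=0s: ALLOW
  req#4 t=0s: ALLOW
  req#5 t=0s: DENY
  req#6 t=1s: DENY
  req#7 t=1s: DENY
  req#8 t=2s: DENY
  req#9 t=2s: DENY
  req#10 t=3s: ALLOW
  req#11 t=3s: ALLOW
  req#12 t=3s: ALLOW
  req#13 t=3s: ALLOW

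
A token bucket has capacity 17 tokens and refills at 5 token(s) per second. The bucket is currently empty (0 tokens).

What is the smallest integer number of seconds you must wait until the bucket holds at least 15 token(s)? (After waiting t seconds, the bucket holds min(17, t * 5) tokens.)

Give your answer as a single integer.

Answer: 3

Derivation:
Need t * 5 >= 15, so t >= 15/5.
Smallest integer t = ceil(15/5) = 3.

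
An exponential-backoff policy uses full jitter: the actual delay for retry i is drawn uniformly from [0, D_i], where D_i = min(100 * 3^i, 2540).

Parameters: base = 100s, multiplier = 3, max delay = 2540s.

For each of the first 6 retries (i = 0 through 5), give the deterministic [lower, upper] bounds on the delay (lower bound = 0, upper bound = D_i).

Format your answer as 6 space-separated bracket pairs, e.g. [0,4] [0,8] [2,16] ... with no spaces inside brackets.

Answer: [0,100] [0,300] [0,900] [0,2540] [0,2540] [0,2540]

Derivation:
Computing bounds per retry:
  i=0: D_i=min(100*3^0,2540)=100, bounds=[0,100]
  i=1: D_i=min(100*3^1,2540)=300, bounds=[0,300]
  i=2: D_i=min(100*3^2,2540)=900, bounds=[0,900]
  i=3: D_i=min(100*3^3,2540)=2540, bounds=[0,2540]
  i=4: D_i=min(100*3^4,2540)=2540, bounds=[0,2540]
  i=5: D_i=min(100*3^5,2540)=2540, bounds=[0,2540]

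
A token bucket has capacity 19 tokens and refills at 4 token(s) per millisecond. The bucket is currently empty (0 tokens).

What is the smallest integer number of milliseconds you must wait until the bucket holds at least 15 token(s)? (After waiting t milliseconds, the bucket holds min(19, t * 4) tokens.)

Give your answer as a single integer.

Need t * 4 >= 15, so t >= 15/4.
Smallest integer t = ceil(15/4) = 4.

Answer: 4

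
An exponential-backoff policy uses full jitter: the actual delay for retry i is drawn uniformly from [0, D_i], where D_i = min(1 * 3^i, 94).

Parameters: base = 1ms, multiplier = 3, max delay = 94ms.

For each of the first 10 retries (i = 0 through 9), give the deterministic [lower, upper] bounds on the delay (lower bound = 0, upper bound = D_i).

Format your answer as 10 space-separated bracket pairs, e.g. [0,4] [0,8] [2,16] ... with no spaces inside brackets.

Answer: [0,1] [0,3] [0,9] [0,27] [0,81] [0,94] [0,94] [0,94] [0,94] [0,94]

Derivation:
Computing bounds per retry:
  i=0: D_i=min(1*3^0,94)=1, bounds=[0,1]
  i=1: D_i=min(1*3^1,94)=3, bounds=[0,3]
  i=2: D_i=min(1*3^2,94)=9, bounds=[0,9]
  i=3: D_i=min(1*3^3,94)=27, bounds=[0,27]
  i=4: D_i=min(1*3^4,94)=81, bounds=[0,81]
  i=5: D_i=min(1*3^5,94)=94, bounds=[0,94]
  i=6: D_i=min(1*3^6,94)=94, bounds=[0,94]
  i=7: D_i=min(1*3^7,94)=94, bounds=[0,94]
  i=8: D_i=min(1*3^8,94)=94, bounds=[0,94]
  i=9: D_i=min(1*3^9,94)=94, bounds=[0,94]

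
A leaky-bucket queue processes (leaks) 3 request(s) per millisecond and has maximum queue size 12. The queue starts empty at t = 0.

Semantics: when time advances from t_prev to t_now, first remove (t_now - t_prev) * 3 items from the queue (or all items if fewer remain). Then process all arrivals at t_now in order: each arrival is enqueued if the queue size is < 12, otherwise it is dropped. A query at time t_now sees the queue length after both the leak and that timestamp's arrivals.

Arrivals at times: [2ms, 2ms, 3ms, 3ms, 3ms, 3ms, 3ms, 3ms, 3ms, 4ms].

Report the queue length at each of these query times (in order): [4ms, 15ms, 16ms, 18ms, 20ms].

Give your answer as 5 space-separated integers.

Answer: 5 0 0 0 0

Derivation:
Queue lengths at query times:
  query t=4ms: backlog = 5
  query t=15ms: backlog = 0
  query t=16ms: backlog = 0
  query t=18ms: backlog = 0
  query t=20ms: backlog = 0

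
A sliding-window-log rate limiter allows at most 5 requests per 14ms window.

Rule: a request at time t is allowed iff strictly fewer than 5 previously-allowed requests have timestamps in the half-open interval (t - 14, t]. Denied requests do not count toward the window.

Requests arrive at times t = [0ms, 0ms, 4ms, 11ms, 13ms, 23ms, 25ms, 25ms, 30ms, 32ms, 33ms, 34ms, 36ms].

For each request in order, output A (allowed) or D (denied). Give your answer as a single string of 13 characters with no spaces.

Answer: AAAAAAAAAADDD

Derivation:
Tracking allowed requests in the window:
  req#1 t=0ms: ALLOW
  req#2 t=0ms: ALLOW
  req#3 t=4ms: ALLOW
  req#4 t=11ms: ALLOW
  req#5 t=13ms: ALLOW
  req#6 t=23ms: ALLOW
  req#7 t=25ms: ALLOW
  req#8 t=25ms: ALLOW
  req#9 t=30ms: ALLOW
  req#10 t=32ms: ALLOW
  req#11 t=33ms: DENY
  req#12 t=34ms: DENY
  req#13 t=36ms: DENY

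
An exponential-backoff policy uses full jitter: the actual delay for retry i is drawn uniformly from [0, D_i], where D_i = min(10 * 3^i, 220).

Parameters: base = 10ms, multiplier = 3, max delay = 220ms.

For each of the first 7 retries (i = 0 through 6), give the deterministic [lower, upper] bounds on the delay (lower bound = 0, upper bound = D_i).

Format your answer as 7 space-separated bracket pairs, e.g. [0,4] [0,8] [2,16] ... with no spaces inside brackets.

Computing bounds per retry:
  i=0: D_i=min(10*3^0,220)=10, bounds=[0,10]
  i=1: D_i=min(10*3^1,220)=30, bounds=[0,30]
  i=2: D_i=min(10*3^2,220)=90, bounds=[0,90]
  i=3: D_i=min(10*3^3,220)=220, bounds=[0,220]
  i=4: D_i=min(10*3^4,220)=220, bounds=[0,220]
  i=5: D_i=min(10*3^5,220)=220, bounds=[0,220]
  i=6: D_i=min(10*3^6,220)=220, bounds=[0,220]

Answer: [0,10] [0,30] [0,90] [0,220] [0,220] [0,220] [0,220]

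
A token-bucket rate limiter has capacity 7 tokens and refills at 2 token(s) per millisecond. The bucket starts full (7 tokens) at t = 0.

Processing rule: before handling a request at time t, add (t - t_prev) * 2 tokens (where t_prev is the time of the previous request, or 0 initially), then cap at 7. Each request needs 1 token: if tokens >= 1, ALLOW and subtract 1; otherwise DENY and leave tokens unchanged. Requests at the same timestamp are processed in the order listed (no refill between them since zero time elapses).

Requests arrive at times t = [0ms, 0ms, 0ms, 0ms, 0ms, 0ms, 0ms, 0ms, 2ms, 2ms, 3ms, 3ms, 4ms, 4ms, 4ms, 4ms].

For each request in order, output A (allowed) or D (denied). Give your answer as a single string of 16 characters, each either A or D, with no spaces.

Answer: AAAAAAADAAAAAAAA

Derivation:
Simulating step by step:
  req#1 t=0ms: ALLOW
  req#2 t=0ms: ALLOW
  req#3 t=0ms: ALLOW
  req#4 t=0ms: ALLOW
  req#5 t=0ms: ALLOW
  req#6 t=0ms: ALLOW
  req#7 t=0ms: ALLOW
  req#8 t=0ms: DENY
  req#9 t=2ms: ALLOW
  req#10 t=2ms: ALLOW
  req#11 t=3ms: ALLOW
  req#12 t=3ms: ALLOW
  req#13 t=4ms: ALLOW
  req#14 t=4ms: ALLOW
  req#15 t=4ms: ALLOW
  req#16 t=4ms: ALLOW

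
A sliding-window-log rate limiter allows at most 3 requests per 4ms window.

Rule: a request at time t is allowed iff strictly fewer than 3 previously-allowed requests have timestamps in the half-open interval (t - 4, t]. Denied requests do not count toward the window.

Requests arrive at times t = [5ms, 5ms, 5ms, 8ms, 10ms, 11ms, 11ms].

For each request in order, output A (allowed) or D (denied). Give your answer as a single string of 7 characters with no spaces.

Tracking allowed requests in the window:
  req#1 t=5ms: ALLOW
  req#2 t=5ms: ALLOW
  req#3 t=5ms: ALLOW
  req#4 t=8ms: DENY
  req#5 t=10ms: ALLOW
  req#6 t=11ms: ALLOW
  req#7 t=11ms: ALLOW

Answer: AAADAAA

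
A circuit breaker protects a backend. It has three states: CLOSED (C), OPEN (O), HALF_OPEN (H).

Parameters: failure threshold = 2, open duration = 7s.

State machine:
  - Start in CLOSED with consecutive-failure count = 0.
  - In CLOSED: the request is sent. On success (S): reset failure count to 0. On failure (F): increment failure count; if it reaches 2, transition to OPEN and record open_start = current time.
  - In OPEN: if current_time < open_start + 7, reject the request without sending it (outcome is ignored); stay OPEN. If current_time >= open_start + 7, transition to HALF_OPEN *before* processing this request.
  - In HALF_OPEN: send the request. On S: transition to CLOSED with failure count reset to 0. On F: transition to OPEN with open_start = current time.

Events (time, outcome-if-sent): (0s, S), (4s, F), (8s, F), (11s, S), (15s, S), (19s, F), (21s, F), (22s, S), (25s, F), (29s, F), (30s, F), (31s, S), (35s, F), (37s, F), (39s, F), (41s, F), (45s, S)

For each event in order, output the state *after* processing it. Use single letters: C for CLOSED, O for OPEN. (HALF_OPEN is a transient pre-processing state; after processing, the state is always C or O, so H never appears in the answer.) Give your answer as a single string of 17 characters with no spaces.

State after each event:
  event#1 t=0s outcome=S: state=CLOSED
  event#2 t=4s outcome=F: state=CLOSED
  event#3 t=8s outcome=F: state=OPEN
  event#4 t=11s outcome=S: state=OPEN
  event#5 t=15s outcome=S: state=CLOSED
  event#6 t=19s outcome=F: state=CLOSED
  event#7 t=21s outcome=F: state=OPEN
  event#8 t=22s outcome=S: state=OPEN
  event#9 t=25s outcome=F: state=OPEN
  event#10 t=29s outcome=F: state=OPEN
  event#11 t=30s outcome=F: state=OPEN
  event#12 t=31s outcome=S: state=OPEN
  event#13 t=35s outcome=F: state=OPEN
  event#14 t=37s outcome=F: state=OPEN
  event#15 t=39s outcome=F: state=OPEN
  event#16 t=41s outcome=F: state=OPEN
  event#17 t=45s outcome=S: state=CLOSED

Answer: CCOOCCOOOOOOOOOOC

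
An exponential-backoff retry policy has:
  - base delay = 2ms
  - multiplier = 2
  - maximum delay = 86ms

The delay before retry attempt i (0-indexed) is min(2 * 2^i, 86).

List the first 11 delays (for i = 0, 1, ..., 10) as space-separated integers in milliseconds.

Computing each delay:
  i=0: min(2*2^0, 86) = 2
  i=1: min(2*2^1, 86) = 4
  i=2: min(2*2^2, 86) = 8
  i=3: min(2*2^3, 86) = 16
  i=4: min(2*2^4, 86) = 32
  i=5: min(2*2^5, 86) = 64
  i=6: min(2*2^6, 86) = 86
  i=7: min(2*2^7, 86) = 86
  i=8: min(2*2^8, 86) = 86
  i=9: min(2*2^9, 86) = 86
  i=10: min(2*2^10, 86) = 86

Answer: 2 4 8 16 32 64 86 86 86 86 86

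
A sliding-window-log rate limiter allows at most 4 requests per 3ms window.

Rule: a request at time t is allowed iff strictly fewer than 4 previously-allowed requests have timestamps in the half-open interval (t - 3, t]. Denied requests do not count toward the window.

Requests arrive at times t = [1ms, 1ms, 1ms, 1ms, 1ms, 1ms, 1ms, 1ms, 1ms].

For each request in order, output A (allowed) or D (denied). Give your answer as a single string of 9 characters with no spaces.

Tracking allowed requests in the window:
  req#1 t=1ms: ALLOW
  req#2 t=1ms: ALLOW
  req#3 t=1ms: ALLOW
  req#4 t=1ms: ALLOW
  req#5 t=1ms: DENY
  req#6 t=1ms: DENY
  req#7 t=1ms: DENY
  req#8 t=1ms: DENY
  req#9 t=1ms: DENY

Answer: AAAADDDDD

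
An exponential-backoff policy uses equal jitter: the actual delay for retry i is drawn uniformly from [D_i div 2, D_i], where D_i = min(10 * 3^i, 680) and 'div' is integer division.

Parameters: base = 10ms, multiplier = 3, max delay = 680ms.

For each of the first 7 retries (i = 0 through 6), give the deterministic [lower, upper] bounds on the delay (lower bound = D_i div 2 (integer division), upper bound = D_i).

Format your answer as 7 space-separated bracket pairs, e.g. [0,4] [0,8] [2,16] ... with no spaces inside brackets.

Answer: [5,10] [15,30] [45,90] [135,270] [340,680] [340,680] [340,680]

Derivation:
Computing bounds per retry:
  i=0: D_i=min(10*3^0,680)=10, bounds=[5,10]
  i=1: D_i=min(10*3^1,680)=30, bounds=[15,30]
  i=2: D_i=min(10*3^2,680)=90, bounds=[45,90]
  i=3: D_i=min(10*3^3,680)=270, bounds=[135,270]
  i=4: D_i=min(10*3^4,680)=680, bounds=[340,680]
  i=5: D_i=min(10*3^5,680)=680, bounds=[340,680]
  i=6: D_i=min(10*3^6,680)=680, bounds=[340,680]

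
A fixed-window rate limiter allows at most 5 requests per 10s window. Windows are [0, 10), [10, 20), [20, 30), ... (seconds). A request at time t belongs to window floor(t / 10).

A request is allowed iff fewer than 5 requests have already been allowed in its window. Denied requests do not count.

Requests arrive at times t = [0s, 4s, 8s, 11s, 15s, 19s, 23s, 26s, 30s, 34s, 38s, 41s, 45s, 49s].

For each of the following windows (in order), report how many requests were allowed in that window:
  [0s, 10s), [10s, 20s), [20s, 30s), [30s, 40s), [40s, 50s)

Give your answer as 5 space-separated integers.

Processing requests:
  req#1 t=0s (window 0): ALLOW
  req#2 t=4s (window 0): ALLOW
  req#3 t=8s (window 0): ALLOW
  req#4 t=11s (window 1): ALLOW
  req#5 t=15s (window 1): ALLOW
  req#6 t=19s (window 1): ALLOW
  req#7 t=23s (window 2): ALLOW
  req#8 t=26s (window 2): ALLOW
  req#9 t=30s (window 3): ALLOW
  req#10 t=34s (window 3): ALLOW
  req#11 t=38s (window 3): ALLOW
  req#12 t=41s (window 4): ALLOW
  req#13 t=45s (window 4): ALLOW
  req#14 t=49s (window 4): ALLOW

Allowed counts by window: 3 3 2 3 3

Answer: 3 3 2 3 3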